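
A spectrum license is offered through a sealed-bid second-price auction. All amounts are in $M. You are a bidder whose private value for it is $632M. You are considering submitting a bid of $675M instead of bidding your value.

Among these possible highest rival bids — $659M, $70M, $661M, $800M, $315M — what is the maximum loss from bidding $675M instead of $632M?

$659M: truthful gives $0M, deviation gives −$27M → loss $27M.
$70M: same outcome either way → loss $0M.
$661M: truthful gives $0M, deviation gives −$29M → loss $29M.
$800M: same outcome either way → loss $0M.
$315M: same outcome either way → loss $0M.
Maximum loss: $29M.

$29M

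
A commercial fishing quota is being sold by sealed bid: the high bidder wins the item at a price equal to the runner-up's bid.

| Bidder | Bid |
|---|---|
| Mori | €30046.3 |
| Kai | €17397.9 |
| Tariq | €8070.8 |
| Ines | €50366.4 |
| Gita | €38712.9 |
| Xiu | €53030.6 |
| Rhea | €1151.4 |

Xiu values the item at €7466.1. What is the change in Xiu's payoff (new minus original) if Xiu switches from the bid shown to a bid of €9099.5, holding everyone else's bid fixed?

The highest bid among the other bidders is €50366.4; Xiu's bid doesn't change that.
Original bid €53030.6: Xiu is highest, pays the top rival bid €50366.4; payoff €7466.1 − €50366.4 = −€42900.3.
Alternative bid €9099.5: Xiu is not highest (top rival bid is €50366.4); payoff €0.
Change in payoff = €0 − (−€42900.3) = €42900.3.

€42900.3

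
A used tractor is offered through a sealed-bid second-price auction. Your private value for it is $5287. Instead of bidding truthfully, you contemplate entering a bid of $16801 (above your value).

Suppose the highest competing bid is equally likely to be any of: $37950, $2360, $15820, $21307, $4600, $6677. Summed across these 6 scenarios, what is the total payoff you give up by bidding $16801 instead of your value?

The deviation costs you only when the competing bid falls strictly between $5287 and $16801; elsewhere both bids give the same outcome.
$37950: outcomes coincide → loss $0.
$2360: outcomes coincide → loss $0.
$15820: truthful payoff $0, deviation payoff −$10533 → loss $10533.
$21307: outcomes coincide → loss $0.
$4600: outcomes coincide → loss $0.
$6677: truthful payoff $0, deviation payoff −$1390 → loss $1390.
Total loss = $10533 + $1390 = $11923.

$11923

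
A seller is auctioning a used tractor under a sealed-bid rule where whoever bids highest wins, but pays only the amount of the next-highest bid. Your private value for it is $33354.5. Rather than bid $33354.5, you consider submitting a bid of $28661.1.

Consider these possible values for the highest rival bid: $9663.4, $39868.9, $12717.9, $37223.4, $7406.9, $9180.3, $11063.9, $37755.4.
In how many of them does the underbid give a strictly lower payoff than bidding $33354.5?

The deviation hurts exactly when the highest competing bid lies strictly between $28661.1 and $33354.5 — underbidding then forfeits a profitable win.
$9663.4: below both → same outcome either way.
$39868.9: above both → same outcome either way.
$12717.9: below both → same outcome either way.
$37223.4: above both → same outcome either way.
$7406.9: below both → same outcome either way.
$9180.3: below both → same outcome either way.
$11063.9: below both → same outcome either way.
$37755.4: above both → same outcome either way.
Count: 0.

0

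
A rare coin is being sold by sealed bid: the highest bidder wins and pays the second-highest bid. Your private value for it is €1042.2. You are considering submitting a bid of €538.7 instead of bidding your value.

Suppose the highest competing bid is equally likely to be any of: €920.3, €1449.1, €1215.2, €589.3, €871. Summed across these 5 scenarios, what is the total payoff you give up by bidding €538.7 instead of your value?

€746

The deviation costs you only when the competing bid falls strictly between €538.7 and €1042.2; elsewhere both bids give the same outcome.
€920.3: truthful payoff €121.9, deviation payoff €0 → loss €121.9.
€1449.1: outcomes coincide → loss €0.
€1215.2: outcomes coincide → loss €0.
€589.3: truthful payoff €452.9, deviation payoff €0 → loss €452.9.
€871: truthful payoff €171.2, deviation payoff €0 → loss €171.2.
Total loss = €121.9 + €452.9 + €171.2 = €746.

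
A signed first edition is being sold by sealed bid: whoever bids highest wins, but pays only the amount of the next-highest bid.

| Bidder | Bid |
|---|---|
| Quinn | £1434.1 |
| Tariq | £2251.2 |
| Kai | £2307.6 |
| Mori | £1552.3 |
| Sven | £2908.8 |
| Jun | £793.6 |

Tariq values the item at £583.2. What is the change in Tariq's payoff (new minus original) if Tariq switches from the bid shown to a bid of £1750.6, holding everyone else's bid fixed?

The highest bid among the other bidders is £2908.8; Tariq's bid doesn't change that.
Original bid £2251.2: Tariq is not highest (top rival bid is £2908.8); payoff £0.
Alternative bid £1750.6: Tariq is not highest (top rival bid is £2908.8); payoff £0.
Change in payoff = £0 − (£0) = £0.

£0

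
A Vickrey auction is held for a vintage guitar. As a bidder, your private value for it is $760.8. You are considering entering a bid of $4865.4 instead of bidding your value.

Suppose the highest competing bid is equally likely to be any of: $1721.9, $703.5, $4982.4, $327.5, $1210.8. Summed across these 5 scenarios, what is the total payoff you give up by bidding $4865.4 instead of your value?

$1411.1

The deviation costs you only when the competing bid falls strictly between $760.8 and $4865.4; elsewhere both bids give the same outcome.
$1721.9: truthful payoff $0, deviation payoff −$961.1 → loss $961.1.
$703.5: outcomes coincide → loss $0.
$4982.4: outcomes coincide → loss $0.
$327.5: outcomes coincide → loss $0.
$1210.8: truthful payoff $0, deviation payoff −$450 → loss $450.
Total loss = $961.1 + $450 = $1411.1.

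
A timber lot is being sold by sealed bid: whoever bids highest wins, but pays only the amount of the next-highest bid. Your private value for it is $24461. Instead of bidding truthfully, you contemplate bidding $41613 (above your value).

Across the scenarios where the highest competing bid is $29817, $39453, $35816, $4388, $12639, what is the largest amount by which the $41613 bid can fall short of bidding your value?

$29817: truthful gives $0, deviation gives −$5356 → loss $5356.
$39453: truthful gives $0, deviation gives −$14992 → loss $14992.
$35816: truthful gives $0, deviation gives −$11355 → loss $11355.
$4388: same outcome either way → loss $0.
$12639: same outcome either way → loss $0.
Maximum loss: $14992.

$14992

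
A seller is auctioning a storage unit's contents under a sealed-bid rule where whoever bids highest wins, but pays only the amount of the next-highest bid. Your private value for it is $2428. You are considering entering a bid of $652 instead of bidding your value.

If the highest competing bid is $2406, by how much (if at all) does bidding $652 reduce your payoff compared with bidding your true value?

$22

Bidding your value $2428: you win (since $2428 > $2406) and pay $2406. Payoff $22.
Bidding $652: you lose. Payoff $0.
The competing bid $2406 lies between your shaded bid and your value, so underbidding forfeits an item you could have won at a profitable price.
Loss from deviating = $22 − ($0) = $22.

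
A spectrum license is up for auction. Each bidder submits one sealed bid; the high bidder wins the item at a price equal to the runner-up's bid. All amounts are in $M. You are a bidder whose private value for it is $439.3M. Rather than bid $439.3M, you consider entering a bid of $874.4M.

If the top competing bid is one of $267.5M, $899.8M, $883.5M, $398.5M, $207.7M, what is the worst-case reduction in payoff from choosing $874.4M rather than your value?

$0M

$267.5M: same outcome either way → loss $0M.
$899.8M: same outcome either way → loss $0M.
$883.5M: same outcome either way → loss $0M.
$398.5M: same outcome either way → loss $0M.
$207.7M: same outcome either way → loss $0M.
Maximum loss: $0M.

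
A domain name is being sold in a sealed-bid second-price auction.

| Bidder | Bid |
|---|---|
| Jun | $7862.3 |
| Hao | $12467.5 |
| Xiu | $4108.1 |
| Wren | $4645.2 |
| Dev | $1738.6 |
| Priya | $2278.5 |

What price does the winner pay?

$7862.3

Highest bid: Hao at $12467.5, so Hao wins.
Second-highest bid: Jun at $7862.3 — that is the price the winner pays.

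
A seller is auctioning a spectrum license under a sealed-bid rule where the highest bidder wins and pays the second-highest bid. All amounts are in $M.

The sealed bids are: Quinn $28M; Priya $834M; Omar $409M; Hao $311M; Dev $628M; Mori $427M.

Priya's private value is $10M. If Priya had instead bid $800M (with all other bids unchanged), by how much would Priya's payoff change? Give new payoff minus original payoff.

The highest bid among the other bidders is $628M; Priya's bid doesn't change that.
Original bid $834M: Priya is highest, pays the top rival bid $628M; payoff $10M − $628M = −$618M.
Alternative bid $800M: Priya is highest, pays the top rival bid $628M; payoff $10M − $628M = −$618M.
Change in payoff = −$618M − (−$618M) = $0M.

$0M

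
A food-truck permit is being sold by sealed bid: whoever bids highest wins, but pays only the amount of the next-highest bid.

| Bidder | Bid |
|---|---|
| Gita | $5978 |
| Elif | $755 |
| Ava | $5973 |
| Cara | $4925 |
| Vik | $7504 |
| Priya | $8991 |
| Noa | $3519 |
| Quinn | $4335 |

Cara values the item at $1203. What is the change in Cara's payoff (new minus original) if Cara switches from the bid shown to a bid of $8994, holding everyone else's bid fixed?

The highest bid among the other bidders is $8991; Cara's bid doesn't change that.
Original bid $4925: Cara is not highest (top rival bid is $8991); payoff $0.
Alternative bid $8994: Cara is highest, pays the top rival bid $8991; payoff $1203 − $8991 = −$7788.
Change in payoff = −$7788 − ($0) = −$7788.

−$7788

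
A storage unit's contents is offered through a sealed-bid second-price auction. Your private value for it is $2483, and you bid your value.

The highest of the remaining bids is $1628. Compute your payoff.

$855

Your bid $2483 exceeds the highest competing bid $1628, so you win.
In a second-price auction the winner pays the second-highest bid, $1628.
Payoff = value − price = $2483 − $1628 = $855.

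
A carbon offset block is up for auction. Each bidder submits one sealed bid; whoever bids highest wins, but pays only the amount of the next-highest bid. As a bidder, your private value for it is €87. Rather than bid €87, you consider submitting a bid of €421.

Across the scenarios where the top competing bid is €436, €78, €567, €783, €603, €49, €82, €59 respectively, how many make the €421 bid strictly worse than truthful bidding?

0

The deviation hurts exactly when the highest competing bid lies strictly between €87 and €421 — overbidding then wins at a price above your value.
€436: above both → same outcome either way.
€78: below both → same outcome either way.
€567: above both → same outcome either way.
€783: above both → same outcome either way.
€603: above both → same outcome either way.
€49: below both → same outcome either way.
€82: below both → same outcome either way.
€59: below both → same outcome either way.
Count: 0.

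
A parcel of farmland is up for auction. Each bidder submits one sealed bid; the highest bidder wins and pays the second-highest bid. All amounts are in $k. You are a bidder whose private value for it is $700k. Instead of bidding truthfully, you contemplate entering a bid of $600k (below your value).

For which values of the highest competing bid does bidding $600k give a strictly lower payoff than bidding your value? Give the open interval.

If the competing bid is below $600k, both bids win at the same price — no difference.
If it is above $700k, both bids lose — no difference.
If it lies strictly between $600k and $700k, bidding your value wins at a price below your value (positive payoff) while bidding $600k loses (payoff 0).
So the deviation strictly hurts on the open interval ($600k, $700k).

($600k, $700k)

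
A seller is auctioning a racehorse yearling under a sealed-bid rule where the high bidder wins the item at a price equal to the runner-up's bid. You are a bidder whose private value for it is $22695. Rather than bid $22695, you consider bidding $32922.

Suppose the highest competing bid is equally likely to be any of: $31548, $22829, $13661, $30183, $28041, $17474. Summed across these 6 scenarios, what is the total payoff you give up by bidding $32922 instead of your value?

The deviation costs you only when the competing bid falls strictly between $22695 and $32922; elsewhere both bids give the same outcome.
$31548: truthful payoff $0, deviation payoff −$8853 → loss $8853.
$22829: truthful payoff $0, deviation payoff −$134 → loss $134.
$13661: outcomes coincide → loss $0.
$30183: truthful payoff $0, deviation payoff −$7488 → loss $7488.
$28041: truthful payoff $0, deviation payoff −$5346 → loss $5346.
$17474: outcomes coincide → loss $0.
Total loss = $8853 + $134 + $7488 + $5346 = $21821.

$21821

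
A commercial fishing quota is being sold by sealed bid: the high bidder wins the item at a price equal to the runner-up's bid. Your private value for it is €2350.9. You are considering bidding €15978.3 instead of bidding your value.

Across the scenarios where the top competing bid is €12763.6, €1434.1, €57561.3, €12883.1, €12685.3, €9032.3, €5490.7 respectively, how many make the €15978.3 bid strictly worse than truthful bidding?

5

The deviation hurts exactly when the highest competing bid lies strictly between €2350.9 and €15978.3 — overbidding then wins at a price above your value.
€12763.6: inside the interval → strictly worse (loss €10412.7).
€1434.1: below both → same outcome either way.
€57561.3: above both → same outcome either way.
€12883.1: inside the interval → strictly worse (loss €10532.2).
€12685.3: inside the interval → strictly worse (loss €10334.4).
€9032.3: inside the interval → strictly worse (loss €6681.4).
€5490.7: inside the interval → strictly worse (loss €3139.8).
Count: 5.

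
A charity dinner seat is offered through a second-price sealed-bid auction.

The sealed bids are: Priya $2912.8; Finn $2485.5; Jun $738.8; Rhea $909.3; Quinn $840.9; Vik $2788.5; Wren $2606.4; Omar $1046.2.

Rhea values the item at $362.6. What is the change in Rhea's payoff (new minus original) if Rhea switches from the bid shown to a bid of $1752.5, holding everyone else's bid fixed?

$0

The highest bid among the other bidders is $2912.8; Rhea's bid doesn't change that.
Original bid $909.3: Rhea is not highest (top rival bid is $2912.8); payoff $0.
Alternative bid $1752.5: Rhea is not highest (top rival bid is $2912.8); payoff $0.
Change in payoff = $0 − ($0) = $0.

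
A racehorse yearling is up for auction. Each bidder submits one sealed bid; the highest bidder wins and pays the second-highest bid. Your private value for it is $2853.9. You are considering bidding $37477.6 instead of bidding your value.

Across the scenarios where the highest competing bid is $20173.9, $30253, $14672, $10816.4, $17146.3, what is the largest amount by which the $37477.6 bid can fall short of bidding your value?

$20173.9: truthful gives $0, deviation gives −$17320 → loss $17320.
$30253: truthful gives $0, deviation gives −$27399.1 → loss $27399.1.
$14672: truthful gives $0, deviation gives −$11818.1 → loss $11818.1.
$10816.4: truthful gives $0, deviation gives −$7962.5 → loss $7962.5.
$17146.3: truthful gives $0, deviation gives −$14292.4 → loss $14292.4.
Maximum loss: $27399.1.

$27399.1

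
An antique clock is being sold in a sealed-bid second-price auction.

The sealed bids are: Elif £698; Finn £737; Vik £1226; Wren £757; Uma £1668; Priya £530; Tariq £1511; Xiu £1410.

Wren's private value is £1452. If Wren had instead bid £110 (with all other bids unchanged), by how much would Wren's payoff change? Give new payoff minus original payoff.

The highest bid among the other bidders is £1668; Wren's bid doesn't change that.
Original bid £757: Wren is not highest (top rival bid is £1668); payoff £0.
Alternative bid £110: Wren is not highest (top rival bid is £1668); payoff £0.
Change in payoff = £0 − (£0) = £0.

£0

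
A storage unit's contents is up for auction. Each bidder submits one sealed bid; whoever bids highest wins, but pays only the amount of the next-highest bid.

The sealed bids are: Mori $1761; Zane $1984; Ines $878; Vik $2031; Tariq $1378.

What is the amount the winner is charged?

Highest bid: Vik at $2031, so Vik wins.
Second-highest bid: Zane at $1984 — that is the price the winner pays.

$1984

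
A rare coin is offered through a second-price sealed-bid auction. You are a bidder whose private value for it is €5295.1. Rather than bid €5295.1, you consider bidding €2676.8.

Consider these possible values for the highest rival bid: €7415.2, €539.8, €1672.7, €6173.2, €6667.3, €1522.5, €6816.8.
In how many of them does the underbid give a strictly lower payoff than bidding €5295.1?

0

The deviation hurts exactly when the highest competing bid lies strictly between €2676.8 and €5295.1 — underbidding then forfeits a profitable win.
€7415.2: above both → same outcome either way.
€539.8: below both → same outcome either way.
€1672.7: below both → same outcome either way.
€6173.2: above both → same outcome either way.
€6667.3: above both → same outcome either way.
€1522.5: below both → same outcome either way.
€6816.8: above both → same outcome either way.
Count: 0.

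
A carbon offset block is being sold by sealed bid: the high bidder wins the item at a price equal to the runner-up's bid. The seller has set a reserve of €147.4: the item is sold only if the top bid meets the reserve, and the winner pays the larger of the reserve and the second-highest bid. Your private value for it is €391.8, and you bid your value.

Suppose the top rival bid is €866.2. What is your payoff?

€0

Your bid €391.8 is below the highest competing bid €866.2, so you lose. Payoff €0.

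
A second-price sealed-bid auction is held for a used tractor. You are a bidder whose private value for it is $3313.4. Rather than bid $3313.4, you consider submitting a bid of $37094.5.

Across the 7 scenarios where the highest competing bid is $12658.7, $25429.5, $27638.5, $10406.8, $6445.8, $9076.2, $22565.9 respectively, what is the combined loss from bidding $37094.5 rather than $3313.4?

The deviation costs you only when the competing bid falls strictly between $3313.4 and $37094.5; elsewhere both bids give the same outcome.
$12658.7: truthful payoff $0, deviation payoff −$9345.3 → loss $9345.3.
$25429.5: truthful payoff $0, deviation payoff −$22116.1 → loss $22116.1.
$27638.5: truthful payoff $0, deviation payoff −$24325.1 → loss $24325.1.
$10406.8: truthful payoff $0, deviation payoff −$7093.4 → loss $7093.4.
$6445.8: truthful payoff $0, deviation payoff −$3132.4 → loss $3132.4.
$9076.2: truthful payoff $0, deviation payoff −$5762.8 → loss $5762.8.
$22565.9: truthful payoff $0, deviation payoff −$19252.5 → loss $19252.5.
Total loss = $9345.3 + $22116.1 + $24325.1 + $7093.4 + $3132.4 + $5762.8 + $19252.5 = $91027.6.
In a second-price auction your bid sets only whether you win, not what you pay, so bidding your true value is weakly dominant.

$91027.6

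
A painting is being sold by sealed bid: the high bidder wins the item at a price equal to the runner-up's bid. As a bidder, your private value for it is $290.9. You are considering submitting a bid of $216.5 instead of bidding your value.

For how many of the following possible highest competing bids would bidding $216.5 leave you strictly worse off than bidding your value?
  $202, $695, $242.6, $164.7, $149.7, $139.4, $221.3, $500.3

The deviation hurts exactly when the highest competing bid lies strictly between $216.5 and $290.9 — underbidding then forfeits a profitable win.
$202: below both → same outcome either way.
$695: above both → same outcome either way.
$242.6: inside the interval → strictly worse (loss $48.3).
$164.7: below both → same outcome either way.
$149.7: below both → same outcome either way.
$139.4: below both → same outcome either way.
$221.3: inside the interval → strictly worse (loss $69.6).
$500.3: above both → same outcome either way.
Count: 2.

2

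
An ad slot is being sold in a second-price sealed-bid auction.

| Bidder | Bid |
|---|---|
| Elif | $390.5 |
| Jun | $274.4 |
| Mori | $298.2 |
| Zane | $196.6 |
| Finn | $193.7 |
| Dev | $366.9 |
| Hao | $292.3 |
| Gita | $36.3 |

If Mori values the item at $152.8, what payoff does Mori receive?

$0

Highest bid: Elif at $390.5, so Elif wins.
Second-highest bid: Dev at $366.9 — that is the price the winner pays.
Mori did not win, so Mori pays nothing and receives nothing: payoff $0.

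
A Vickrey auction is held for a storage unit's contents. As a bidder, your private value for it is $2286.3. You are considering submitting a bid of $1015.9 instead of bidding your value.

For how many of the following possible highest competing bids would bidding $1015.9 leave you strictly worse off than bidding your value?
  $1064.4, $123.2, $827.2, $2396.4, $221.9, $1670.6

2

The deviation hurts exactly when the highest competing bid lies strictly between $1015.9 and $2286.3 — underbidding then forfeits a profitable win.
$1064.4: inside the interval → strictly worse (loss $1221.9).
$123.2: below both → same outcome either way.
$827.2: below both → same outcome either way.
$2396.4: above both → same outcome either way.
$221.9: below both → same outcome either way.
$1670.6: inside the interval → strictly worse (loss $615.7).
Count: 2.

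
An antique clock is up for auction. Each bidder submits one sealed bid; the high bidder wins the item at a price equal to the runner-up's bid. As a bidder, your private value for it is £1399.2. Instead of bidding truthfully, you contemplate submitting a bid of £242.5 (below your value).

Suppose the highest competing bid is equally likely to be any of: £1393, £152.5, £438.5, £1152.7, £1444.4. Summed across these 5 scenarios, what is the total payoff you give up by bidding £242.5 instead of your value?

The deviation costs you only when the competing bid falls strictly between £242.5 and £1399.2; elsewhere both bids give the same outcome.
£1393: truthful payoff £6.2, deviation payoff £0 → loss £6.2.
£152.5: outcomes coincide → loss £0.
£438.5: truthful payoff £960.7, deviation payoff £0 → loss £960.7.
£1152.7: truthful payoff £246.5, deviation payoff £0 → loss £246.5.
£1444.4: outcomes coincide → loss £0.
Total loss = £6.2 + £960.7 + £246.5 = £1213.4.

£1213.4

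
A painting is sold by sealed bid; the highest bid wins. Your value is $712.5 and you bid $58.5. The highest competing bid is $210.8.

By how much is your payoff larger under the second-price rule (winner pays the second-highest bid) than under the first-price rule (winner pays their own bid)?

$0

Your bid $58.5 is below $210.8, so you lose under either rule.
Payoff is $0 in both cases; difference = $0.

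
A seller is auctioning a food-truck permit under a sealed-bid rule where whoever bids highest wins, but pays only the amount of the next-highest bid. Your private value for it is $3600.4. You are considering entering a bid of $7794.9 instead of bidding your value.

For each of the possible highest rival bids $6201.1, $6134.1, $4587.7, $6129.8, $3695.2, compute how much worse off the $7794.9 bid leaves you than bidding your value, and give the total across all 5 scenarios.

The deviation costs you only when the competing bid falls strictly between $3600.4 and $7794.9; elsewhere both bids give the same outcome.
$6201.1: truthful payoff $0, deviation payoff −$2600.7 → loss $2600.7.
$6134.1: truthful payoff $0, deviation payoff −$2533.7 → loss $2533.7.
$4587.7: truthful payoff $0, deviation payoff −$987.3 → loss $987.3.
$6129.8: truthful payoff $0, deviation payoff −$2529.4 → loss $2529.4.
$3695.2: truthful payoff $0, deviation payoff −$94.8 → loss $94.8.
Total loss = $2600.7 + $2533.7 + $987.3 + $2529.4 + $94.8 = $8745.9.

$8745.9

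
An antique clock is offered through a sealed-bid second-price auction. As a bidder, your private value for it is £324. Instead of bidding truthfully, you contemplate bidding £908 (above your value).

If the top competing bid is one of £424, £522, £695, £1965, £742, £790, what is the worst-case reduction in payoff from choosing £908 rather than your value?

£424: truthful gives £0, deviation gives −£100 → loss £100.
£522: truthful gives £0, deviation gives −£198 → loss £198.
£695: truthful gives £0, deviation gives −£371 → loss £371.
£1965: same outcome either way → loss £0.
£742: truthful gives £0, deviation gives −£418 → loss £418.
£790: truthful gives £0, deviation gives −£466 → loss £466.
Maximum loss: £466.

£466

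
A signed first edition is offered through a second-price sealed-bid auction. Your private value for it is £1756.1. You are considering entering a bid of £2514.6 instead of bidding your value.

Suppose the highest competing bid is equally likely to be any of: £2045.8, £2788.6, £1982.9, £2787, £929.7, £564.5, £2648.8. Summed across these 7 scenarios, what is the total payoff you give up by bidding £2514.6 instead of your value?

The deviation costs you only when the competing bid falls strictly between £1756.1 and £2514.6; elsewhere both bids give the same outcome.
£2045.8: truthful payoff £0, deviation payoff −£289.7 → loss £289.7.
£2788.6: outcomes coincide → loss £0.
£1982.9: truthful payoff £0, deviation payoff −£226.8 → loss £226.8.
£2787: outcomes coincide → loss £0.
£929.7: outcomes coincide → loss £0.
£564.5: outcomes coincide → loss £0.
£2648.8: outcomes coincide → loss £0.
Total loss = £289.7 + £226.8 = £516.5.
In a second-price auction your bid sets only whether you win, not what you pay, so bidding your true value is weakly dominant.

£516.5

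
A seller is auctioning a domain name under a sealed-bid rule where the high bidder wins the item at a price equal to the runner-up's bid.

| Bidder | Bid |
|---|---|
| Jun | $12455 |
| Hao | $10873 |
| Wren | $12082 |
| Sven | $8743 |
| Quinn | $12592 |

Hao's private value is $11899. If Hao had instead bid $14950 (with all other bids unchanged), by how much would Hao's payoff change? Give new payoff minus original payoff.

−$693

The highest bid among the other bidders is $12592; Hao's bid doesn't change that.
Original bid $10873: Hao is not highest (top rival bid is $12592); payoff $0.
Alternative bid $14950: Hao is highest, pays the top rival bid $12592; payoff $11899 − $12592 = −$693.
Change in payoff = −$693 − ($0) = −$693.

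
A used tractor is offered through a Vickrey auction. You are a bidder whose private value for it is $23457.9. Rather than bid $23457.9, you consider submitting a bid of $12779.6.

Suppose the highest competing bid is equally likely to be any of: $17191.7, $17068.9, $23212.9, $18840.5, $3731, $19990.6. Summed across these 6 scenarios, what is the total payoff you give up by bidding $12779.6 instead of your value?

The deviation costs you only when the competing bid falls strictly between $12779.6 and $23457.9; elsewhere both bids give the same outcome.
$17191.7: truthful payoff $6266.2, deviation payoff $0 → loss $6266.2.
$17068.9: truthful payoff $6389, deviation payoff $0 → loss $6389.
$23212.9: truthful payoff $245, deviation payoff $0 → loss $245.
$18840.5: truthful payoff $4617.4, deviation payoff $0 → loss $4617.4.
$3731: outcomes coincide → loss $0.
$19990.6: truthful payoff $3467.3, deviation payoff $0 → loss $3467.3.
Total loss = $6266.2 + $6389 + $245 + $4617.4 + $3467.3 = $20984.9.

$20984.9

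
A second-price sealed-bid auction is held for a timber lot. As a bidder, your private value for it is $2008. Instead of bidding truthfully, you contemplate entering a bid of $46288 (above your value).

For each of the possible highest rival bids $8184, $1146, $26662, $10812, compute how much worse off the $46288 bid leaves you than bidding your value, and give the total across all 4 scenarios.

$39634

The deviation costs you only when the competing bid falls strictly between $2008 and $46288; elsewhere both bids give the same outcome.
$8184: truthful payoff $0, deviation payoff −$6176 → loss $6176.
$1146: outcomes coincide → loss $0.
$26662: truthful payoff $0, deviation payoff −$24654 → loss $24654.
$10812: truthful payoff $0, deviation payoff −$8804 → loss $8804.
Total loss = $6176 + $24654 + $8804 = $39634.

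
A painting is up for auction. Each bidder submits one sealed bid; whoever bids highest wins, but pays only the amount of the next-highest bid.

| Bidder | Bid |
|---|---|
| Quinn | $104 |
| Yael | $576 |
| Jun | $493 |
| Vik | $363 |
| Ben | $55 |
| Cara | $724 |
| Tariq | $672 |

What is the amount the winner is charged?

Highest bid: Cara at $724, so Cara wins.
Second-highest bid: Tariq at $672 — that is the price the winner pays.

$672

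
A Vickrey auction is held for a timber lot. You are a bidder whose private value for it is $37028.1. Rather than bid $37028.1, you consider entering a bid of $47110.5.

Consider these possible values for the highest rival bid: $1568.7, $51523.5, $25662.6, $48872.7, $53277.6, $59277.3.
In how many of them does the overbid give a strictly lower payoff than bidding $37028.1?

0

The deviation hurts exactly when the highest competing bid lies strictly between $37028.1 and $47110.5 — overbidding then wins at a price above your value.
$1568.7: below both → same outcome either way.
$51523.5: above both → same outcome either way.
$25662.6: below both → same outcome either way.
$48872.7: above both → same outcome either way.
$53277.6: above both → same outcome either way.
$59277.3: above both → same outcome either way.
Count: 0.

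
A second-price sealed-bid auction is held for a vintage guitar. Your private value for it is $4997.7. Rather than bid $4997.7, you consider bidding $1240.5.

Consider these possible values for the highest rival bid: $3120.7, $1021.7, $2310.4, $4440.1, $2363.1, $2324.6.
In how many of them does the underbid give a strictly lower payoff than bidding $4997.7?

The deviation hurts exactly when the highest competing bid lies strictly between $1240.5 and $4997.7 — underbidding then forfeits a profitable win.
$3120.7: inside the interval → strictly worse (loss $1877).
$1021.7: below both → same outcome either way.
$2310.4: inside the interval → strictly worse (loss $2687.3).
$4440.1: inside the interval → strictly worse (loss $557.6).
$2363.1: inside the interval → strictly worse (loss $2634.6).
$2324.6: inside the interval → strictly worse (loss $2673.1).
Count: 5.

5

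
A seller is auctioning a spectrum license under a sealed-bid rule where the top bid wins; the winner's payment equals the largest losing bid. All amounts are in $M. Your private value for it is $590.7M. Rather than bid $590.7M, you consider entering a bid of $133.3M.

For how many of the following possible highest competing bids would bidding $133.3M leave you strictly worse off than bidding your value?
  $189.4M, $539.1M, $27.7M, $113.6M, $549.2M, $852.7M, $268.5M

The deviation hurts exactly when the highest competing bid lies strictly between $133.3M and $590.7M — underbidding then forfeits a profitable win.
$189.4M: inside the interval → strictly worse (loss $401.3M).
$539.1M: inside the interval → strictly worse (loss $51.6M).
$27.7M: below both → same outcome either way.
$113.6M: below both → same outcome either way.
$549.2M: inside the interval → strictly worse (loss $41.5M).
$852.7M: above both → same outcome either way.
$268.5M: inside the interval → strictly worse (loss $322.2M).
Count: 4.

4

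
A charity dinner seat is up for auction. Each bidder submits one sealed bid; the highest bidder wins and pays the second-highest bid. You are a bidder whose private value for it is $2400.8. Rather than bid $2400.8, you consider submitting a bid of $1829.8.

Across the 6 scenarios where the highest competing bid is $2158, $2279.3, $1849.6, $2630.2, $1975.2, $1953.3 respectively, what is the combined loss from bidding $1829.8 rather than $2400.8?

$1788.6

The deviation costs you only when the competing bid falls strictly between $1829.8 and $2400.8; elsewhere both bids give the same outcome.
$2158: truthful payoff $242.8, deviation payoff $0 → loss $242.8.
$2279.3: truthful payoff $121.5, deviation payoff $0 → loss $121.5.
$1849.6: truthful payoff $551.2, deviation payoff $0 → loss $551.2.
$2630.2: outcomes coincide → loss $0.
$1975.2: truthful payoff $425.6, deviation payoff $0 → loss $425.6.
$1953.3: truthful payoff $447.5, deviation payoff $0 → loss $447.5.
Total loss = $242.8 + $121.5 + $551.2 + $425.6 + $447.5 = $1788.6.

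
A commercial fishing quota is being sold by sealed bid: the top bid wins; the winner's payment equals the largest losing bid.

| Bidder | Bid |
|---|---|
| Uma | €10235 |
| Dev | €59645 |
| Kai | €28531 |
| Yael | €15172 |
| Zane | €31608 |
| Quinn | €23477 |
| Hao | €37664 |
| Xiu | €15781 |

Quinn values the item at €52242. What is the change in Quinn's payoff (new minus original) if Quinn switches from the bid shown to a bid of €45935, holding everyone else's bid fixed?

€0

The highest bid among the other bidders is €59645; Quinn's bid doesn't change that.
Original bid €23477: Quinn is not highest (top rival bid is €59645); payoff €0.
Alternative bid €45935: Quinn is not highest (top rival bid is €59645); payoff €0.
Change in payoff = €0 − (€0) = €0.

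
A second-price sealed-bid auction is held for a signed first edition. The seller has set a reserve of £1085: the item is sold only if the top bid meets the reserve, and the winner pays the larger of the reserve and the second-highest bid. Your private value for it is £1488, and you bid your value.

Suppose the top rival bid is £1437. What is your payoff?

£51

Your bid £1488 is the highest and exceeds the reserve.
Price = max(second-highest bid, reserve) = max(£1437, £1085) = £1437.
Payoff = £1488 − £1437 = £51.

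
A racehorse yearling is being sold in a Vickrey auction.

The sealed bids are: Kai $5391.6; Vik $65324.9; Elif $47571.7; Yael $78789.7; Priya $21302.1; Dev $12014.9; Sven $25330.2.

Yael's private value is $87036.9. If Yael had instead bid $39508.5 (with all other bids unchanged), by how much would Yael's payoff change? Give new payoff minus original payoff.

−$21712

The highest bid among the other bidders is $65324.9; Yael's bid doesn't change that.
Original bid $78789.7: Yael is highest, pays the top rival bid $65324.9; payoff $87036.9 − $65324.9 = $21712.
Alternative bid $39508.5: Yael is not highest (top rival bid is $65324.9); payoff $0.
Change in payoff = $0 − ($21712) = −$21712.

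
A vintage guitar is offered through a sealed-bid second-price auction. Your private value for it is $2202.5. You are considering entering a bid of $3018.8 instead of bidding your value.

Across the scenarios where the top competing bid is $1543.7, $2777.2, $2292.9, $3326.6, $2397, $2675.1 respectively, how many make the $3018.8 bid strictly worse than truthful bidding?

The deviation hurts exactly when the highest competing bid lies strictly between $2202.5 and $3018.8 — overbidding then wins at a price above your value.
$1543.7: below both → same outcome either way.
$2777.2: inside the interval → strictly worse (loss $574.7).
$2292.9: inside the interval → strictly worse (loss $90.4).
$3326.6: above both → same outcome either way.
$2397: inside the interval → strictly worse (loss $194.5).
$2675.1: inside the interval → strictly worse (loss $472.6).
Count: 4.

4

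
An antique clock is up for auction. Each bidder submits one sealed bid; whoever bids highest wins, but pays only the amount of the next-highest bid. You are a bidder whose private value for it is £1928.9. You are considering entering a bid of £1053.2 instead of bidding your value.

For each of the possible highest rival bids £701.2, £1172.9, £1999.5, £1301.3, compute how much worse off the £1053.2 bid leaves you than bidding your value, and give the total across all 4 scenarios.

The deviation costs you only when the competing bid falls strictly between £1053.2 and £1928.9; elsewhere both bids give the same outcome.
£701.2: outcomes coincide → loss £0.
£1172.9: truthful payoff £756, deviation payoff £0 → loss £756.
£1999.5: outcomes coincide → loss £0.
£1301.3: truthful payoff £627.6, deviation payoff £0 → loss £627.6.
Total loss = £756 + £627.6 = £1383.6.

£1383.6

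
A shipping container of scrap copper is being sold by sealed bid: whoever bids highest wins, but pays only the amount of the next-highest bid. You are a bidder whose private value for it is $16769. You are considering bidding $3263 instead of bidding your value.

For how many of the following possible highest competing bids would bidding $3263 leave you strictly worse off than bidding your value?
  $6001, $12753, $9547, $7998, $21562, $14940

5

The deviation hurts exactly when the highest competing bid lies strictly between $3263 and $16769 — underbidding then forfeits a profitable win.
$6001: inside the interval → strictly worse (loss $10768).
$12753: inside the interval → strictly worse (loss $4016).
$9547: inside the interval → strictly worse (loss $7222).
$7998: inside the interval → strictly worse (loss $8771).
$21562: above both → same outcome either way.
$14940: inside the interval → strictly worse (loss $1829).
Count: 5.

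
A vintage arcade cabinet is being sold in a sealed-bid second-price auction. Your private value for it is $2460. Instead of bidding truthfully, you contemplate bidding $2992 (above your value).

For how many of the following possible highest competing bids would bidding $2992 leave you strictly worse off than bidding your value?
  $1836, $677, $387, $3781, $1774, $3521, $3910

The deviation hurts exactly when the highest competing bid lies strictly between $2460 and $2992 — overbidding then wins at a price above your value.
$1836: below both → same outcome either way.
$677: below both → same outcome either way.
$387: below both → same outcome either way.
$3781: above both → same outcome either way.
$1774: below both → same outcome either way.
$3521: above both → same outcome either way.
$3910: above both → same outcome either way.
Count: 0.

0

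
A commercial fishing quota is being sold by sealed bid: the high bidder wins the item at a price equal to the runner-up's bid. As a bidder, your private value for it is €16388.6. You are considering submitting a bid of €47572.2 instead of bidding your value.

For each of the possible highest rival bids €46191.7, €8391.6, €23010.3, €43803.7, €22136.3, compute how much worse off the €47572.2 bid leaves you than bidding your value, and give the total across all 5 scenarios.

€69587.6

The deviation costs you only when the competing bid falls strictly between €16388.6 and €47572.2; elsewhere both bids give the same outcome.
€46191.7: truthful payoff €0, deviation payoff −€29803.1 → loss €29803.1.
€8391.6: outcomes coincide → loss €0.
€23010.3: truthful payoff €0, deviation payoff −€6621.7 → loss €6621.7.
€43803.7: truthful payoff €0, deviation payoff −€27415.1 → loss €27415.1.
€22136.3: truthful payoff €0, deviation payoff −€5747.7 → loss €5747.7.
Total loss = €29803.1 + €6621.7 + €27415.1 + €5747.7 = €69587.6.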